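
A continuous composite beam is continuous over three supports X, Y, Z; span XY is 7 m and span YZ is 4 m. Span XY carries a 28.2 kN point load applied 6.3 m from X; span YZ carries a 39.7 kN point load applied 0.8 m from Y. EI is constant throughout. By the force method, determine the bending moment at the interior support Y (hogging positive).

Take M_Y as the redundant. Released structure: two simple spans XY and YZ with a hinge at Y.
Rotations at Y on the released spans (each span's end-slope, ×1/EI):
  span XY: point load 28.2 at a = 6.3: Pab(L + a)/(6LEI) = 39.38/EI
  span YZ: point load 39.7 at a = 0.8: Pab(L + b)/(6LEI) = 30.49/EI
  relative rotation θ_0 = (39.38 + 30.49)/EI = 69.87/EI
A unit hogging moment at Y produces rotation L₁/(3EI) + L₂/(3EI) = 3.667/EI.
Slope continuity at Y: θ_0 = M_Y·3.667/EI, so M_Y = 69.87/3.667 = 19.06 kN·m (hogging).

M_Y = 19.06 kN·m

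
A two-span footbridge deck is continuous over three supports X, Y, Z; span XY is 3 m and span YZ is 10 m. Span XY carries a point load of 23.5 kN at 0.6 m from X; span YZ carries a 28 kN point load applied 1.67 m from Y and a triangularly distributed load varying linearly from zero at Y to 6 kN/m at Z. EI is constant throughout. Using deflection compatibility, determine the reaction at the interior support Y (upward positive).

Release continuity at Y by inserting a hinge; the redundant is the internal moment M_Y. The primary structure is two simply-supported spans XY and YZ.
End slopes at the hinge Y, treating each span as simply supported:
  span XY: point load 23.5 at a = 0.6: Pab(L + a)/(6LEI) = 6.768/EI
  span YZ: point load 28 at a = 1.67: Pab(L + b)/(6LEI) = 119/EI
  span YZ: triangular load, peak 6: 7w₀L³/(360EI) = 116.7/EI
  relative rotation θ_0 = (6.768 + 235.7)/EI = 242.4/EI
A unit hogging moment at Y produces rotation L₁/(3EI) + L₂/(3EI) = 4.333/EI.
Compatibility: M_Y·(L₁+L₂)/(3EI) = θ_0, giving M_Y = 55.95 kN·m (hogging).
Span XY, ΣM about X with M_Y applied at Y: R_Y^{XY}·3 = 14.1 + 55.95, so R_Y^{XY} = 23.35 kN and R_X = 23.5 − 23.35 = 0.1515 kN.
Span YZ, ΣM about Z: R_Y^{YZ}·10 = 333.2 + 55.95, so R_Y^{YZ} = 38.92 kN and R_Z = 58 − 38.92 = 19.08 kN.
R_Y = 23.35 + 38.92 = 62.27 kN.

R_Y = 62.27 kN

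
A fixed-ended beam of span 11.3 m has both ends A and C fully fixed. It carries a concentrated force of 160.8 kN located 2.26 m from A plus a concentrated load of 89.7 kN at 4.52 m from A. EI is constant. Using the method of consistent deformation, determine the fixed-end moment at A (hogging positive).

Take the two fixed-end moments M_A, M_C as redundants; the released structure is the simple span AC.
Simple-span end rotations at A and C under the given loads:
  at A: point load 160.8 at a = 2.26: Pab(L + b)/(6LEI) = 985.6/EI
  at C: point load 160.8 at a = 2.26: Pab(L + a)/(6LEI) = 657/EI
  at A: point load 89.7 at a = 4.52: Pab(L + b)/(6LEI) = 733/EI
  at C: point load 89.7 at a = 4.52: Pab(L + a)/(6LEI) = 641.4/EI
  θ_A0 = 1719/EI,  θ_C0 = 1298/EI
Flexibility coefficients: a unit moment at one end gives L/(3EI) there and L/(6EI) at the far end, so f₁₁ = f₂₂ = 3.767/EI and f₁₂ = f₂₁ = 1.883/EI.
Compatibility — zero rotation at each built-in end:
  3.767 M_A + 1.883 M_C = 1719
  1.883 M_A + 3.767 M_C = 1298
Solving the pair gives M_A = 378.5 kN·m and M_C = 155.5 kN·m (hogging).

M_A = 378.5 kN·m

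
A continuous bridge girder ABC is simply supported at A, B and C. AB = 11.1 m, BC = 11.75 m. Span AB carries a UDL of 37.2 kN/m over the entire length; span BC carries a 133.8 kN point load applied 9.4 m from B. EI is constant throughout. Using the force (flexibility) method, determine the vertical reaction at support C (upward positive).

Take M_B as the redundant. Released structure: two simple spans AB and BC with a hinge at B.
Discontinuity in slope at B on the released structure — sum the simple-span end rotations:
  span AB: UDL 37.2: wL³/(24EI) = 2120/EI
  span BC: point load 133.8 at a = 9.4: Pab(L + b)/(6LEI) = 591.1/EI
  relative rotation θ_0 = (2120 + 591.1)/EI = 2711/EI
A unit hogging moment at B produces rotation L₁/(3EI) + L₂/(3EI) = 7.617/EI.
Slope continuity at B: θ_0 = M_B·7.617/EI, so M_B = 2711/7.617 = 355.9 kN·m (hogging).
Span BC, ΣM about C: R_B^{BC}·11.75 = 314.4 + 355.9, so R_B^{BC} = 57.05 kN and R_C = 133.8 − 57.05 = 76.75 kN.

R_C = 76.75 kN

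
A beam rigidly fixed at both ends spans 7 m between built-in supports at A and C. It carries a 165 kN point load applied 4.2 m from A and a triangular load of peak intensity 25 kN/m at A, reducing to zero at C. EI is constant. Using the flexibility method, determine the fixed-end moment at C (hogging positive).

Take the two fixed-end moments M_A, M_C as redundants; the released structure is the simple span AC.
Simple-span end rotations at A and C under the given loads:
  at A: point load 165 at a = 4.2: Pab(L + b)/(6LEI) = 452.8/EI
  at C: point load 165 at a = 4.2: Pab(L + a)/(6LEI) = 517.4/EI
  at A: triangular load, peak 25: w₀L³/(45EI) = 190.6/EI
  at C: triangular load, peak 25: 7w₀L³/(360EI) = 166.7/EI
  θ_A0 = 643.3/EI,  θ_C0 = 684.2/EI
Flexibility coefficients: a unit moment at one end gives L/(3EI) there and L/(6EI) at the far end, so f₁₁ = f₂₂ = 2.333/EI and f₁₂ = f₂₁ = 1.167/EI.
Compatibility — zero rotation at each built-in end:
  2.333 M_A + 1.167 M_C = 643.3
  1.167 M_A + 2.333 M_C = 684.2
Solving the pair gives M_A = 172.1 kN·m and M_C = 207.2 kN·m (hogging).

M_C = 207.2 kN·m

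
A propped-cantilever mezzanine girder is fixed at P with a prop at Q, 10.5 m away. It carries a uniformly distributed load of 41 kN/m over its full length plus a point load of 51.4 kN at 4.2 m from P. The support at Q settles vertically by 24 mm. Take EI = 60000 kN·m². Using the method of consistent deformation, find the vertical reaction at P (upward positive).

Take the reaction at Q as the redundant and release it; the primary structure is a cantilever fixed at P.
Downward deflection at the released point Q due to the loads:
  UDL 41: wL⁴/(8EI) = 62295/EI
  point load 51.4 at a = 4.2: Pa²(3L − a)/(6EI) = 4125/EI
  δ_0 = 66420/EI
Flexibility coefficient — unit upward force at Q: δ_{QQ} = L³/(3EI) = 385.9/EI.
With EI = 60000 kN·m²: δ_0 = 1.107 m and δ_{QQ} = 0.006431 m/kN.
Compatibility — the beam at Q must follow the support down by 0.024 m: δ_0 − R_Q·δ_{QQ} = 0.024, so R_Q = (1.107 − 0.024)/0.006431 = 168.4 kN.
Vertical equilibrium: R_P = ΣP − R_Q = 481.9 − 168.4 = 313.5 kN.

R_P = 313.5 kN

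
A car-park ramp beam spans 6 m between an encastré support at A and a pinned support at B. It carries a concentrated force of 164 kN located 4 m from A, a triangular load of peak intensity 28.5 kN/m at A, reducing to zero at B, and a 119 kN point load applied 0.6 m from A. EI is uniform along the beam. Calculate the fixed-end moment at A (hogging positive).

M_A = 275.2 kN·m

Remove the prop at B; the released (primary) structure is a cantilever built in at A.
Downward deflection at the released point B due to the loads:
  point load 164 at a = 4: Pa²(3L − a)/(6EI) = 6123/EI
  triangular load, peak 28.5 at the fixed end: w₀L⁴/(30EI) = 1231/EI
  point load 119 at a = 0.6: Pa²(3L − a)/(6EI) = 124.2/EI
  δ_0 = 7478/EI
Flexibility coefficient — unit upward force at B: δ_{BB} = L³/(3EI) = 72/EI.
The prop prevents deflection at B: R_B = δ_0/δ_{BB} = 7478/72 = 103.9 kN.
Moment equilibrium about A: M_A = Σ(load moments about A) − R_B·L = 898.4 − 103.9×6 = 275.2 kN·m.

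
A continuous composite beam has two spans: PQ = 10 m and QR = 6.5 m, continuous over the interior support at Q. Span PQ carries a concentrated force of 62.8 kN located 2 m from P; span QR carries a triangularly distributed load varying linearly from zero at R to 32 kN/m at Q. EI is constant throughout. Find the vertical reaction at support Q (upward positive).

Release continuity at Q by inserting a hinge; the redundant is the internal moment M_Q. The primary structure is two simply-supported spans PQ and QR.
Rotations at Q on the released spans (each span's end-slope, ×1/EI):
  span PQ: point load 62.8 at a = 2: Pab(L + a)/(6LEI) = 201/EI
  span QR: triangular load, peak 32: w₀L³/(45EI) = 195.3/EI
  relative rotation θ_0 = (201 + 195.3)/EI = 396.2/EI
A unit hogging moment at Q produces rotation L₁/(3EI) + L₂/(3EI) = 5.5/EI.
Slope continuity at Q: θ_0 = M_Q·5.5/EI, so M_Q = 396.2/5.5 = 72.05 kN·m (hogging).
Span PQ, ΣM about P with M_Q applied at Q: R_Q^{PQ}·10 = 125.6 + 72.05, so R_Q^{PQ} = 19.76 kN and R_P = 62.8 − 19.76 = 43.04 kN.
Span QR, ΣM about R: R_Q^{QR}·6.5 = 450.7 + 72.05, so R_Q^{QR} = 80.42 kN and R_R = 104 − 80.42 = 23.58 kN.
R_Q = 19.76 + 80.42 = 100.2 kN.

R_Q = 100.2 kN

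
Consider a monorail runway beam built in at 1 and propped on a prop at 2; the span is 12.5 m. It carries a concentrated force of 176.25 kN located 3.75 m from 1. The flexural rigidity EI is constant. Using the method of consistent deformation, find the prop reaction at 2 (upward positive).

Choose R_2 as the redundant. The primary structure is the cantilever fixed at 1.
Free-end deflection of the primary structure under the applied loading (downward +):
  point load 176.25 at a = 3.75: Pa²(3L − a)/(6EI) = 13942/EI
Flexibility coefficient — unit upward force at 2: δ_{22} = L³/(3EI) = 651/EI.
The prop prevents deflection at 2: R_2 = δ_0/δ_{22} = 13942/651 = 21.41 kN.

R_2 = 21.41 kN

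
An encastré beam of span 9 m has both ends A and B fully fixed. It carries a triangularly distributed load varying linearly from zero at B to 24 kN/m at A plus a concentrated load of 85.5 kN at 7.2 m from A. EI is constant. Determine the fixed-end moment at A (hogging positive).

Take the two fixed-end moments M_A, M_B as redundants; the released structure is the simple span AB.
End rotations of the released simple span under the applied load (×1/EI):
  at A: triangular load, peak 24: w₀L³/(45EI) = 388.8/EI
  at B: triangular load, peak 24: 7w₀L³/(360EI) = 340.2/EI
  at A: point load 85.5 at a = 7.2: Pab(L + b)/(6LEI) = 221.6/EI
  at B: point load 85.5 at a = 7.2: Pab(L + a)/(6LEI) = 332.4/EI
  θ_A0 = 610.4/EI,  θ_B0 = 672.6/EI
Flexibility coefficients: a unit moment at one end gives L/(3EI) there and L/(6EI) at the far end, so f₁₁ = f₂₂ = 3/EI and f₁₂ = f₂₁ = 1.5/EI.
Compatibility — zero rotation at each built-in end:
  3 M_A + 1.5 M_B = 610.4
  1.5 M_A + 3 M_B = 672.6
Solving the pair gives M_A = 121.8 kN·m and M_B = 163.3 kN·m (hogging).

M_A = 121.8 kN·m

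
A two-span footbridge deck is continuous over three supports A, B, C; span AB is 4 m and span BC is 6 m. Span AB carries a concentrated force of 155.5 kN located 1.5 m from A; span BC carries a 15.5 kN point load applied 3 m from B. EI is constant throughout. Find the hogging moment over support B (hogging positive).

Insert a hinge at B; M_B is the redundant, and each span becomes simply supported.
Rotations at B on the released spans (each span's end-slope, ×1/EI):
  span AB: point load 155.5 at a = 1.5: Pab(L + a)/(6LEI) = 133.6/EI
  span BC: point load 15.5 at a = 3: Pab(L + b)/(6LEI) = 34.88/EI
  relative rotation θ_0 = (133.6 + 34.88)/EI = 168.5/EI
A unit hogging moment at B produces rotation L₁/(3EI) + L₂/(3EI) = 3.333/EI.
Compatibility: M_B·(L₁+L₂)/(3EI) = θ_0, giving M_B = 50.55 kN·m (hogging).

M_B = 50.55 kN·m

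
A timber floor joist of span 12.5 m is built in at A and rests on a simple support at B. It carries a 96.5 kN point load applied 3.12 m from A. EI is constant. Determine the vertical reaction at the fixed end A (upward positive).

R_A = 88.23 kN

Release the roller at B. Primary structure: cantilever fixed at A.
Free-end deflection of the primary structure under the applied loading (downward +):
  point load 96.5 at a = 3.12: Pa²(3L − a)/(6EI) = 5383/EI
Flexibility coefficient — unit upward force at B: δ_{BB} = L³/(3EI) = 651/EI.
The prop prevents deflection at B: R_B = δ_0/δ_{BB} = 5383/651 = 8.268 kN.
Vertical equilibrium: R_A = ΣP − R_B = 96.5 − 8.268 = 88.23 kN.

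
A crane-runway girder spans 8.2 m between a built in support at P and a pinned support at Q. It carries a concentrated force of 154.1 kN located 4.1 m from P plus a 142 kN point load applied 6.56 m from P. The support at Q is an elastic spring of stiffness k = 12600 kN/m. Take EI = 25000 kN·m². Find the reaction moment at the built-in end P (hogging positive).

M_P = 361.7 kN·m

Choose R_Q as the redundant. The primary structure is the cantilever fixed at P.
Downward deflection at the released point Q due to the loads:
  point load 154.1 at a = 4.1: Pa²(3L − a)/(6EI) = 8851/EI
  point load 142 at a = 6.56: Pa²(3L − a)/(6EI) = 18373/EI
  δ_0 = 27224/EI
Tip deflection under a unit load at Q: L³/(3EI) = 183.8/EI.
With EI = 25000 kN·m²: δ_0 = 1.0889 m and δ_{QQ} = 0.007352 m/kN.
Compatibility — the spring shortens by R_Q/k under the reaction it provides: δ_0 − R_Q·δ_{QQ} = R_Q/k. With 1/k = 0.000079 m/kN, R_Q = δ_0 / (δ_{QQ} + 1/k) = 1.0889 / (0.007352 + 0.000079) = 146.5 kN.
Moment equilibrium about P: M_P = Σ(load moments about P) − R_Q·L = 1563 − 146.5×8.2 = 361.7 kN·m.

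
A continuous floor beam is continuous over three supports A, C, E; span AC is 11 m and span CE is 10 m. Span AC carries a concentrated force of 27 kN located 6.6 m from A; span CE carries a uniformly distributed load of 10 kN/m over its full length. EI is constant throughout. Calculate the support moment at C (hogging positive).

Take M_C as the redundant. Released structure: two simple spans AC and CE with a hinge at C.
End slopes at the hinge C, treating each span as simply supported:
  span AC: point load 27 at a = 6.6: Pab(L + a)/(6LEI) = 209.1/EI
  span CE: UDL 10: wL³/(24EI) = 416.7/EI
  relative rotation θ_0 = (209.1 + 416.7)/EI = 625.8/EI
A unit hogging moment at C produces rotation L₁/(3EI) + L₂/(3EI) = 7/EI.
Slope continuity at C: θ_0 = M_C·7/EI, so M_C = 625.8/7 = 89.39 kN·m (hogging).

M_C = 89.39 kN·m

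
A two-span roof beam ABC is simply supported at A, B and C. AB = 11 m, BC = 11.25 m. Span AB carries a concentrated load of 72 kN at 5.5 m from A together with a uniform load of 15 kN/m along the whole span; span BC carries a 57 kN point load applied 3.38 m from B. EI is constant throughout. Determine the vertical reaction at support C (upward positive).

Take M_B as the redundant. Released structure: two simple spans AB and BC with a hinge at B.
End slopes at the hinge B, treating each span as simply supported:
  span AB: point load 72 at a = 5.5: Pab(L + a)/(6LEI) = 544.5/EI
  span AB: UDL 15: wL³/(24EI) = 831.9/EI
  span BC: point load 57 at a = 3.38: Pab(L + b)/(6LEI) = 429.5/EI
  relative rotation θ_0 = (1376 + 429.5)/EI = 1806/EI
A unit hogging moment at B produces rotation L₁/(3EI) + L₂/(3EI) = 7.417/EI.
Compatibility: M_B·(L₁+L₂)/(3EI) = θ_0, giving M_B = 243.5 kN·m (hogging).
Span BC, ΣM about C: R_B^{BC}·11.25 = 448.6 + 243.5, so R_B^{BC} = 61.52 kN and R_C = 57 − 61.52 = -4.518 kN.

R_C = -4.518 kN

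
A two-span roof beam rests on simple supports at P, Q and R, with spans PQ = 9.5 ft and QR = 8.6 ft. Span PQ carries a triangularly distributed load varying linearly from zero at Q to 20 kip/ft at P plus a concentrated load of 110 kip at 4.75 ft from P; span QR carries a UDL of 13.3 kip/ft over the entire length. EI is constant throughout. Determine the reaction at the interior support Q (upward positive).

Insert a hinge at Q; M_Q is the redundant, and each span becomes simply supported.
End slopes at the hinge Q, treating each span as simply supported:
  span PQ: triangular load, peak 20: 7w₀L³/(360EI) = 333.4/EI
  span PQ: point load 110 at a = 4.75: Pab(L + a)/(6LEI) = 620.5/EI
  span QR: UDL 13.3: wL³/(24EI) = 352.5/EI
  relative rotation θ_0 = (953.9 + 352.5)/EI = 1306/EI
A unit hogging moment at Q produces rotation L₁/(3EI) + L₂/(3EI) = 6.033/EI.
Compatibility: M_Q·(L₁+L₂)/(3EI) = θ_0, giving M_Q = 216.5 kip·ft (hogging).
Span PQ, ΣM about P with M_Q applied at Q: R_Q^{PQ}·9.5 = 823.3 + 216.5, so R_Q^{PQ} = 109.5 kip and R_P = 205 − 109.5 = 95.54 kip.
Span QR, ΣM about R: R_Q^{QR}·8.6 = 491.8 + 216.5, so R_Q^{QR} = 82.37 kip and R_R = 114.4 − 82.37 = 32.01 kip.
R_Q = 109.5 + 82.37 = 191.8 kip.

R_Q = 191.8 kip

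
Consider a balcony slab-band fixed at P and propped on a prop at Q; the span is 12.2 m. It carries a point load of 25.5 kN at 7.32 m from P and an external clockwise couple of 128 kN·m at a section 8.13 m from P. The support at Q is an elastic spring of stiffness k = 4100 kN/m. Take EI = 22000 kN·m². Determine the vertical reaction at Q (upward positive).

Take the reaction at Q as the redundant and release it; the primary structure is a cantilever fixed at P.
Primary-structure tip deflection at Q by superposition:
  point load 25.5 at a = 7.32: Pa²(3L − a)/(6EI) = 6668/EI
  clockwise couple 128 at a = 8.13: M₀a(2L − a)/(2EI) = 8466/EI
  δ_0 = 15133/EI
Flexibility coefficient — unit upward force at Q: δ_{QQ} = L³/(3EI) = 605.3/EI.
With EI = 22000 kN·m²: δ_0 = 0.68788 m and δ_{QQ} = 0.027513 m/kN.
Compatibility — the spring shortens by R_Q/k under the reaction it provides: δ_0 − R_Q·δ_{QQ} = R_Q/k. With 1/k = 0.000244 m/kN, R_Q = δ_0 / (δ_{QQ} + 1/k) = 0.68788 / (0.027513 + 0.000244) = 24.78 kN.

R_Q = 24.78 kN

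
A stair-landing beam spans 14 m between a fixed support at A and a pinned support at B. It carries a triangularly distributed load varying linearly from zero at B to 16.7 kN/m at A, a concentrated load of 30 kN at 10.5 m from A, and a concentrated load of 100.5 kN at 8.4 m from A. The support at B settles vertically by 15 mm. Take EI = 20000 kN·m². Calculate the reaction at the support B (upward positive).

R_B = 85.45 kN

Release the roller at B. Primary structure: cantilever fixed at A.
Free-end deflection of the primary structure under the applied loading (downward +):
  triangular load, peak 16.7 at the fixed end: w₀L⁴/(30EI) = 21385/EI
  point load 30 at a = 10.5: Pa²(3L − a)/(6EI) = 17364/EI
  point load 100.5 at a = 8.4: Pa²(3L − a)/(6EI) = 39711/EI
  δ_0 = 78460/EI
Tip deflection under a unit load at B: L³/(3EI) = 914.7/EI.
With EI = 20000 kN·m²: δ_0 = 3.923 m and δ_{BB} = 0.045733 m/kN.
Compatibility — the beam at B must follow the support down by 0.015 m: δ_0 − R_B·δ_{BB} = 0.015, so R_B = (3.923 − 0.015)/0.045733 = 85.45 kN.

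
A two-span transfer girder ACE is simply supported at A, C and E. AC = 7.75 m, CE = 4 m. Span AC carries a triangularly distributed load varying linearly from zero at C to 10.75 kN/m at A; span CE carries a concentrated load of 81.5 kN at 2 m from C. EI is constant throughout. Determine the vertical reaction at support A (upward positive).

R_A = 21.88 kN

Insert a hinge at C; M_C is the redundant, and each span becomes simply supported.
End slopes at the hinge C, treating each span as simply supported:
  span AC: triangular load, peak 10.75: 7w₀L³/(360EI) = 97.3/EI
  span CE: point load 81.5 at a = 2: Pab(L + b)/(6LEI) = 81.5/EI
  relative rotation θ_0 = (97.3 + 81.5)/EI = 178.8/EI
A unit hogging moment at C produces rotation L₁/(3EI) + L₂/(3EI) = 3.917/EI.
Slope continuity at C: θ_0 = M_C·3.917/EI, so M_C = 178.8/3.917 = 45.65 kN·m (hogging).
Span AC, ΣM about A with M_C applied at C: R_C^{AC}·7.75 = 107.6 + 45.65, so R_C^{AC} = 19.78 kN and R_A = 41.66 − 19.78 = 21.88 kN.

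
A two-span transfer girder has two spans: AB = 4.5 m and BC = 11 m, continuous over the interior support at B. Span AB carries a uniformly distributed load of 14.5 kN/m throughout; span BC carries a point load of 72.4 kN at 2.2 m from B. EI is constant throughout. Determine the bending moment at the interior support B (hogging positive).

Insert a hinge at B; M_B is the redundant, and each span becomes simply supported.
Rotations at B on the released spans (each span's end-slope, ×1/EI):
  span AB: UDL 14.5: wL³/(24EI) = 55.05/EI
  span BC: point load 72.4 at a = 2.2: Pab(L + b)/(6LEI) = 420.5/EI
  relative rotation θ_0 = (55.05 + 420.5)/EI = 475.6/EI
A unit hogging moment at B produces rotation L₁/(3EI) + L₂/(3EI) = 5.167/EI.
Slope continuity at B: θ_0 = M_B·5.167/EI, so M_B = 475.6/5.167 = 92.04 kN·m (hogging).

M_B = 92.04 kN·m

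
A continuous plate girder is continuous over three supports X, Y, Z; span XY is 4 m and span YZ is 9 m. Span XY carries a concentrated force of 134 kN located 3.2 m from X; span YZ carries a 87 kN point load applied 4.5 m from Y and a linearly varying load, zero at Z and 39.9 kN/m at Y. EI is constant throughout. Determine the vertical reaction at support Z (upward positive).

Release continuity at Y by inserting a hinge; the redundant is the internal moment M_Y. The primary structure is two simply-supported spans XY and YZ.
Discontinuity in slope at Y on the released structure — sum the simple-span end rotations:
  span XY: point load 134 at a = 3.2: Pab(L + a)/(6LEI) = 102.9/EI
  span YZ: point load 87 at a = 4.5: Pab(L + b)/(6LEI) = 440.4/EI
  span YZ: triangular load, peak 39.9: w₀L³/(45EI) = 646.4/EI
  relative rotation θ_0 = (102.9 + 1087)/EI = 1190/EI
A unit hogging moment at Y produces rotation L₁/(3EI) + L₂/(3EI) = 4.333/EI.
Compatibility: M_Y·(L₁+L₂)/(3EI) = θ_0, giving M_Y = 274.6 kN·m (hogging).
Span YZ, ΣM about Z: R_Y^{YZ}·9 = 1469 + 274.6, so R_Y^{YZ} = 193.7 kN and R_Z = 266.6 − 193.7 = 72.84 kN.

R_Z = 72.84 kN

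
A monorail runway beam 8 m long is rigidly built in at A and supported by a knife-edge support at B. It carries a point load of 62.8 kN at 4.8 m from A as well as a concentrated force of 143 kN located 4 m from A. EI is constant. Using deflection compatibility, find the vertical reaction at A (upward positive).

Take the reaction at B as the redundant and release it; the primary structure is a cantilever fixed at A.
Free-end deflection of the primary structure under the applied loading (downward +):
  point load 62.8 at a = 4.8: Pa²(3L − a)/(6EI) = 4630/EI
  point load 143 at a = 4: Pa²(3L − a)/(6EI) = 7627/EI
  δ_0 = 12257/EI
Flexibility coefficient — unit upward force at B: δ_{BB} = L³/(3EI) = 170.7/EI.
Compatibility at B: δ_0 − R_B·δ_{BB} = 0, so R_B = 12257/170.7 = 71.82 kN.
Vertical equilibrium: R_A = ΣP − R_B = 205.8 − 71.82 = 134 kN.

R_A = 134 kN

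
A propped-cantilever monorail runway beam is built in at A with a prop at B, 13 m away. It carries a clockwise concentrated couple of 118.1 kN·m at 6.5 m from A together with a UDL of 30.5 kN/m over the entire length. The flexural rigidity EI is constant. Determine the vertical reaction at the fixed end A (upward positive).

R_A = 237.6 kN

Remove the prop at B; the released (primary) structure is a cantilever built in at A.
Deflection at B on the released cantilever, summing each load's contribution:
  clockwise couple 118.1 at a = 6.5: M₀a(2L − a)/(2EI) = 7485/EI
  UDL 30.5: wL⁴/(8EI) = 108889/EI
  δ_0 = 116373/EI
Flexibility coefficient — unit upward force at B: δ_{BB} = L³/(3EI) = 732.3/EI.
Compatibility at B: δ_0 − R_B·δ_{BB} = 0, so R_B = 116373/732.3 = 158.9 kN.
Vertical equilibrium: R_A = ΣP − R_B = 396.5 − 158.9 = 237.6 kN.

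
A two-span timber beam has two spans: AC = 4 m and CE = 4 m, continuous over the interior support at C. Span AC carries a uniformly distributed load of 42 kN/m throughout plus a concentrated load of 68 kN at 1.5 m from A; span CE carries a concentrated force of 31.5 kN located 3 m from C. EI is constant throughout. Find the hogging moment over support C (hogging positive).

Insert a hinge at C; M_C is the redundant, and each span becomes simply supported.
Discontinuity in slope at C on the released structure — sum the simple-span end rotations:
  span AC: UDL 42: wL³/(24EI) = 112/EI
  span AC: point load 68 at a = 1.5: Pab(L + a)/(6LEI) = 58.44/EI
  span CE: point load 31.5 at a = 3: Pab(L + b)/(6LEI) = 19.69/EI
  relative rotation θ_0 = (170.4 + 19.69)/EI = 190.1/EI
A unit hogging moment at C produces rotation L₁/(3EI) + L₂/(3EI) = 2.667/EI.
Compatibility: M_C·(L₁+L₂)/(3EI) = θ_0, giving M_C = 71.3 kN·m (hogging).

M_C = 71.3 kN·m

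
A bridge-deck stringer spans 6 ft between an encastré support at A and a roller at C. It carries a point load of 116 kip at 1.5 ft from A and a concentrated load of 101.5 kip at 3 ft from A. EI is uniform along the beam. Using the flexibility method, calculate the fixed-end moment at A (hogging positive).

Take the reaction at C as the redundant and release it; the primary structure is a cantilever fixed at A.
Downward deflection at the released point C due to the loads:
  point load 116 at a = 1.5: Pa²(3L − a)/(6EI) = 717.8/EI
  point load 101.5 at a = 3: Pa²(3L − a)/(6EI) = 2284/EI
  δ_0 = 3002/EI
Tip deflection under a unit load at C: L³/(3EI) = 72/EI.
Compatibility at C: δ_0 − R_C·δ_{CC} = 0, so R_C = 3002/72 = 41.69 kip.
Moment equilibrium about A: M_A = Σ(load moments about A) − R_C·L = 478.5 − 41.69×6 = 228.4 kip·ft.

M_A = 228.4 kip·ft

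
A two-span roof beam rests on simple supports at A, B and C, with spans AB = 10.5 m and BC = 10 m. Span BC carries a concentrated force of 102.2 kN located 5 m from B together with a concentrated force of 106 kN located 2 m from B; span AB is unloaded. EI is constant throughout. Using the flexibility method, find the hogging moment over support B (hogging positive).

Release continuity at B by inserting a hinge; the redundant is the internal moment M_B. The primary structure is two simply-supported spans AB and BC.
Discontinuity in slope at B on the released structure — sum the simple-span end rotations:
  span BC: point load 102.2 at a = 5: Pab(L + b)/(6LEI) = 638.8/EI
  span BC: point load 106 at a = 2: Pab(L + b)/(6LEI) = 508.8/EI
  relative rotation θ_0 = (0 + 1148)/EI = 1148/EI
A unit hogging moment at B produces rotation L₁/(3EI) + L₂/(3EI) = 6.833/EI.
Slope continuity at B: θ_0 = M_B·6.833/EI, so M_B = 1148/6.833 = 167.9 kN·m (hogging).

M_B = 167.9 kN·m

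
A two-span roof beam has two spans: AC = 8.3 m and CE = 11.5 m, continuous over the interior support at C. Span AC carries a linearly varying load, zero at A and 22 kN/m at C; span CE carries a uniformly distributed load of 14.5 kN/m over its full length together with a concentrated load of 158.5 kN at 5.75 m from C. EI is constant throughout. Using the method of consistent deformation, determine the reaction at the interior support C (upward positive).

R_C = 302.3 kN

Insert a hinge at C; M_C is the redundant, and each span becomes simply supported.
End slopes at the hinge C, treating each span as simply supported:
  span AC: triangular load, peak 22: w₀L³/(45EI) = 279.5/EI
  span CE: UDL 14.5: wL³/(24EI) = 918.9/EI
  span CE: point load 158.5 at a = 5.75: Pab(L + b)/(6LEI) = 1310/EI
  relative rotation θ_0 = (279.5 + 2229)/EI = 2509/EI
A unit hogging moment at C produces rotation L₁/(3EI) + L₂/(3EI) = 6.6/EI.
Compatibility: M_C·(L₁+L₂)/(3EI) = θ_0, giving M_C = 380.1 kN·m (hogging).
Span AC, ΣM about A with M_C applied at C: R_C^{AC}·8.3 = 505.2 + 380.1, so R_C^{AC} = 106.7 kN and R_A = 91.3 − 106.7 = -15.36 kN.
Span CE, ΣM about E: R_C^{CE}·11.5 = 1870 + 380.1, so R_C^{CE} = 195.7 kN and R_E = 325.2 − 195.7 = 129.6 kN.
R_C = 106.7 + 195.7 = 302.3 kN.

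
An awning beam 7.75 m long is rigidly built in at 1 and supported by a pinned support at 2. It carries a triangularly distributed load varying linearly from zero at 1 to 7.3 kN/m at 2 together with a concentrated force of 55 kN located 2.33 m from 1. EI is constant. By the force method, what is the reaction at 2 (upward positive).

R_2 = 22.27 kN

Release the roller at 2. Primary structure: cantilever fixed at 1.
Free-end deflection of the primary structure under the applied loading (downward +):
  triangular load, peak 7.3 at the free end: 11w₀L⁴/(120EI) = 2414/EI
  point load 55 at a = 2.33: Pa²(3L − a)/(6EI) = 1041/EI
  δ_0 = 3455/EI
Tip deflection under a unit load at 2: L³/(3EI) = 155.2/EI.
Compatibility at 2: δ_0 − R_2·δ_{22} = 0, so R_2 = 3455/155.2 = 22.27 kN.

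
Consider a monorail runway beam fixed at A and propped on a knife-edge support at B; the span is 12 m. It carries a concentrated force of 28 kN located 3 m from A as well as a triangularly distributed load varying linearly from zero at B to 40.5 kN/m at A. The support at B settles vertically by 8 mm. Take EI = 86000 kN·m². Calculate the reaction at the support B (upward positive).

R_B = 49.81 kN

Release the roller at B. Primary structure: cantilever fixed at A.
Deflection at B on the released cantilever, summing each load's contribution:
  point load 28 at a = 3: Pa²(3L − a)/(6EI) = 1386/EI
  triangular load, peak 40.5 at the fixed end: w₀L⁴/(30EI) = 27994/EI
  δ_0 = 29380/EI
Tip deflection under a unit load at B: L³/(3EI) = 576/EI.
With EI = 86000 kN·m²: δ_0 = 0.34162 m and δ_{BB} = 0.006698 m/kN.
Compatibility — the beam at B must follow the support down by 0.008 m: δ_0 − R_B·δ_{BB} = 0.008, so R_B = (0.34162 − 0.008)/0.006698 = 49.81 kN.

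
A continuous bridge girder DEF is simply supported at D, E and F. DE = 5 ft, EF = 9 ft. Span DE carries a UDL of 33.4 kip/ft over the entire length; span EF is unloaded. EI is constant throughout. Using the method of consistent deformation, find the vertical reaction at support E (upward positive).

R_E = 95.1 kip

Insert a hinge at E; M_E is the redundant, and each span becomes simply supported.
Discontinuity in slope at E on the released structure — sum the simple-span end rotations:
  span DE: UDL 33.4: wL³/(24EI) = 174/EI
  relative rotation θ_0 = (174 + 0)/EI = 174/EI
A unit hogging moment at E produces rotation L₁/(3EI) + L₂/(3EI) = 4.667/EI.
Slope continuity at E: θ_0 = M_E·4.667/EI, so M_E = 174/4.667 = 37.28 kip·ft (hogging).
Span DE, ΣM about D with M_E applied at E: R_E^{DE}·5 = 417.5 + 37.28, so R_E^{DE} = 90.96 kip and R_D = 167 − 90.96 = 76.04 kip.
Span EF, ΣM about F: R_E^{EF}·9 = 0 + 37.28, so R_E^{EF} = 4.142 kip and R_F = 0 − 4.142 = -4.142 kip.
R_E = 90.96 + 4.142 = 95.1 kip.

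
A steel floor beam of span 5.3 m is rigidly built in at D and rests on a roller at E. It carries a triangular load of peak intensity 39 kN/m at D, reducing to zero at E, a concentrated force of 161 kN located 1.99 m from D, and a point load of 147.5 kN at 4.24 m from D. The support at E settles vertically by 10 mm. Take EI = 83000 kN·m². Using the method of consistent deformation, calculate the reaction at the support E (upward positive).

Release the roller at E. Primary structure: cantilever fixed at D.
Deflection at E on the released cantilever, summing each load's contribution:
  triangular load, peak 39 at the fixed end: w₀L⁴/(30EI) = 1026/EI
  point load 161 at a = 1.99: Pa²(3L − a)/(6EI) = 1478/EI
  point load 147.5 at a = 4.24: Pa²(3L − a)/(6EI) = 5153/EI
  δ_0 = 7657/EI
Tip deflection under a unit load at E: L³/(3EI) = 49.63/EI.
With EI = 83000 kN·m²: δ_0 = 0.092253 m and δ_{EE} = 0.000598 m/kN.
Compatibility — the beam at E must follow the support down by 0.01 m: δ_0 − R_E·δ_{EE} = 0.01, so R_E = (0.092253 − 0.01)/0.000598 = 137.6 kN.

R_E = 137.6 kN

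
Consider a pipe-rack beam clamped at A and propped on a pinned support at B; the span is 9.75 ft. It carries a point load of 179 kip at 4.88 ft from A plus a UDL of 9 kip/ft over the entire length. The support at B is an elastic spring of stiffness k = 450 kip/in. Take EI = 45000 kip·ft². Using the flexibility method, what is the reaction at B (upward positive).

R_B = 86.61 kip

Take the reaction at B as the redundant and release it; the primary structure is a cantilever fixed at A.
Primary-structure tip deflection at B by superposition:
  point load 179 at a = 4.88: Pa²(3L − a)/(6EI) = 17314/EI
  UDL 9: wL⁴/(8EI) = 10166/EI
  δ_0 = 27480/EI
Flexibility coefficient — unit upward force at B: δ_{BB} = L³/(3EI) = 309/EI.
With EI = 45000 kip·ft²: δ_0 = 0.61068 ft and δ_{BB} = 0.006866 ft/kip.
Compatibility — the spring shortens by R_B/k under the reaction it provides: δ_0 − R_B·δ_{BB} = R_B/k. With 1/k = 1/(450×12) ft/kip = 0.000185 ft/kip, R_B = δ_0 / (δ_{BB} + 1/k) = 0.61068 / (0.006866 + 0.000185) = 86.61 kip.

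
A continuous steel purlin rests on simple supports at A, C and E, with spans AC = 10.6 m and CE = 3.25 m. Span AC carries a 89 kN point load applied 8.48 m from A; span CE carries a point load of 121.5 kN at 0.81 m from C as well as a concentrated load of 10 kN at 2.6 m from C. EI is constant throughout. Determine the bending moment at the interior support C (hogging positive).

Take M_C as the redundant. Released structure: two simple spans AC and CE with a hinge at C.
End slopes at the hinge C, treating each span as simply supported:
  span AC: point load 89 at a = 8.48: Pab(L + a)/(6LEI) = 480/EI
  span CE: point load 121.5 at a = 0.81: Pab(L + b)/(6LEI) = 70.07/EI
  span CE: point load 10 at a = 2.6: Pab(L + b)/(6LEI) = 3.38/EI
  relative rotation θ_0 = (480 + 73.45)/EI = 553.5/EI
A unit hogging moment at C produces rotation L₁/(3EI) + L₂/(3EI) = 4.617/EI.
Compatibility: M_C·(L₁+L₂)/(3EI) = θ_0, giving M_C = 119.9 kN·m (hogging).

M_C = 119.9 kN·m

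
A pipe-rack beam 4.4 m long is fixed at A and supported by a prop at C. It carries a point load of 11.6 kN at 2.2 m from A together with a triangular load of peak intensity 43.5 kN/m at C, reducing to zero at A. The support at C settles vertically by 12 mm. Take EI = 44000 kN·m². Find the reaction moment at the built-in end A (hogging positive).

Take the reaction at C as the redundant and release it; the primary structure is a cantilever fixed at A.
Free-end deflection of the primary structure under the applied loading (downward +):
  point load 11.6 at a = 2.2: Pa²(3L − a)/(6EI) = 102.9/EI
  triangular load, peak 43.5 at the free end: 11w₀L⁴/(120EI) = 1495/EI
  δ_0 = 1597/EI
Flexibility coefficient — unit upward force at C: δ_{CC} = L³/(3EI) = 28.39/EI.
With EI = 44000 kN·m²: δ_0 = 0.036306 m and δ_{CC} = 0.000645 m/kN.
Compatibility — the beam at C must follow the support down by 0.012 m: δ_0 − R_C·δ_{CC} = 0.012, so R_C = (0.036306 − 0.012)/0.000645 = 37.66 kN.
Moment equilibrium about A: M_A = Σ(load moments about A) − R_C·L = 306.2 − 37.66×4.4 = 140.5 kN·m.

M_A = 140.5 kN·m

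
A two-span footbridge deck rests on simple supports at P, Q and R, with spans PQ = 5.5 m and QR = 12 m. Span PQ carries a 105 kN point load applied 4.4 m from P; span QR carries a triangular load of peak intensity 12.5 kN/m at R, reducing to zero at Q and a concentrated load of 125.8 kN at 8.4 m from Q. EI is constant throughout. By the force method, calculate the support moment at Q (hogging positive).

Take M_Q as the redundant. Released structure: two simple spans PQ and QR with a hinge at Q.
Rotations at Q on the released spans (each span's end-slope, ×1/EI):
  span PQ: point load 105 at a = 4.4: Pab(L + a)/(6LEI) = 152.5/EI
  span QR: triangular load, peak 12.5: 7w₀L³/(360EI) = 420/EI
  span QR: point load 125.8 at a = 8.4: Pab(L + b)/(6LEI) = 824.2/EI
  relative rotation θ_0 = (152.5 + 1244)/EI = 1397/EI
A unit hogging moment at Q produces rotation L₁/(3EI) + L₂/(3EI) = 5.833/EI.
Compatibility: M_Q·(L₁+L₂)/(3EI) = θ_0, giving M_Q = 239.4 kN·m (hogging).

M_Q = 239.4 kN·m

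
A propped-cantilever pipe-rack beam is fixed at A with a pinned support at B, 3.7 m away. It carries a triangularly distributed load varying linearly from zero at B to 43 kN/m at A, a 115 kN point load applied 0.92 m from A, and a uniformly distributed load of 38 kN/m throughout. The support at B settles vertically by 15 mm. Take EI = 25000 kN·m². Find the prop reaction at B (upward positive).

R_B = 56.21 kN

Take the reaction at B as the redundant and release it; the primary structure is a cantilever fixed at A.
Primary-structure tip deflection at B by superposition:
  triangular load, peak 43 at the fixed end: w₀L⁴/(30EI) = 268.6/EI
  point load 115 at a = 0.92: Pa²(3L − a)/(6EI) = 165.1/EI
  UDL 38: wL⁴/(8EI) = 890.2/EI
  δ_0 = 1324/EI
Flexibility coefficient — unit upward force at B: δ_{BB} = L³/(3EI) = 16.88/EI.
With EI = 25000 kN·m²: δ_0 = 0.05296 m and δ_{BB} = 0.000675 m/kN.
Compatibility — the beam at B must follow the support down by 0.015 m: δ_0 − R_B·δ_{BB} = 0.015, so R_B = (0.05296 − 0.015)/0.000675 = 56.21 kN.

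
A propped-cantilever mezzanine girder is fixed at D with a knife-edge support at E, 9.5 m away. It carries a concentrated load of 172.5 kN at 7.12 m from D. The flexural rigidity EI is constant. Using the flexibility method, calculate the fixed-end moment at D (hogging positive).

Release the roller at E. Primary structure: cantilever fixed at D.
Free-end deflection of the primary structure under the applied loading (downward +):
  point load 172.5 at a = 7.12: Pa²(3L − a)/(6EI) = 31161/EI
Tip deflection under a unit load at E: L³/(3EI) = 285.8/EI.
The prop prevents deflection at E: R_E = δ_0/δ_{EE} = 31161/285.8 = 109 kN.
Moment equilibrium about D: M_D = Σ(load moments about D) − R_E·L = 1228 − 109×9.5 = 192.4 kN·m.

M_D = 192.4 kN·m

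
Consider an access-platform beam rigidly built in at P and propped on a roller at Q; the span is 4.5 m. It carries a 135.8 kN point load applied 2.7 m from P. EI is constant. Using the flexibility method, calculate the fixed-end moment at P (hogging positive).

M_P = 102.7 kN·m

Remove the prop at Q; the released (primary) structure is a cantilever built in at P.
Downward deflection at the released point Q due to the loads:
  point load 135.8 at a = 2.7: Pa²(3L − a)/(6EI) = 1782/EI
Tip deflection under a unit load at Q: L³/(3EI) = 30.38/EI.
Compatibility at Q: δ_0 − R_Q·δ_{QQ} = 0, so R_Q = 1782/30.38 = 58.67 kN.
Moment equilibrium about P: M_P = Σ(load moments about P) − R_Q·L = 366.7 − 58.67×4.5 = 102.7 kN·m.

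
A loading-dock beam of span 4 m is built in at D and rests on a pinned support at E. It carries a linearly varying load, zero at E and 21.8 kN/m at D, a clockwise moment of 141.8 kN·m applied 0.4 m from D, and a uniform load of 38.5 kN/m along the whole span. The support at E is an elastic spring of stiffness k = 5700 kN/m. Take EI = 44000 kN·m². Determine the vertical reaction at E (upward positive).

R_E = 56.23 kN

Take the reaction at E as the redundant and release it; the primary structure is a cantilever fixed at D.
Deflection at E on the released cantilever, summing each load's contribution:
  triangular load, peak 21.8 at the fixed end: w₀L⁴/(30EI) = 186/EI
  clockwise couple 141.8 at a = 0.4: M₀a(2L − a)/(2EI) = 215.5/EI
  UDL 38.5: wL⁴/(8EI) = 1232/EI
  δ_0 = 1634/EI
Flexibility coefficient — unit upward force at E: δ_{EE} = L³/(3EI) = 21.33/EI.
With EI = 44000 kN·m²: δ_0 = 0.037126 m and δ_{EE} = 0.000485 m/kN.
Compatibility — the spring shortens by R_E/k under the reaction it provides: δ_0 − R_E·δ_{EE} = R_E/k. With 1/k = 0.000175 m/kN, R_E = δ_0 / (δ_{EE} + 1/k) = 0.037126 / (0.000485 + 0.000175) = 56.23 kN.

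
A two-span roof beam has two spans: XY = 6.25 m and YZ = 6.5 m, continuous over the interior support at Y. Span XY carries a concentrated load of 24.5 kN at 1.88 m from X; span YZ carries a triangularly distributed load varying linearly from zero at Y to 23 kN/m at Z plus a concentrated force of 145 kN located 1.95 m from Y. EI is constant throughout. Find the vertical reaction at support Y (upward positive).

R_Y = 173 kN

Release continuity at Y by inserting a hinge; the redundant is the internal moment M_Y. The primary structure is two simply-supported spans XY and YZ.
End slopes at the hinge Y, treating each span as simply supported:
  span XY: point load 24.5 at a = 1.88: Pab(L + a)/(6LEI) = 43.64/EI
  span YZ: triangular load, peak 23: 7w₀L³/(360EI) = 122.8/EI
  span YZ: point load 145 at a = 1.95: Pab(L + b)/(6LEI) = 364.5/EI
  relative rotation θ_0 = (43.64 + 487.3)/EI = 531/EI
A unit hogging moment at Y produces rotation L₁/(3EI) + L₂/(3EI) = 4.25/EI.
Compatibility: M_Y·(L₁+L₂)/(3EI) = θ_0, giving M_Y = 124.9 kN·m (hogging).
Span XY, ΣM about X with M_Y applied at Y: R_Y^{XY}·6.25 = 46.06 + 124.9, so R_Y^{XY} = 27.36 kN and R_X = 24.5 − 27.36 = -2.859 kN.
Span YZ, ΣM about Z: R_Y^{YZ}·6.5 = 821.7 + 124.9, so R_Y^{YZ} = 145.6 kN and R_Z = 219.8 − 145.6 = 74.11 kN.
R_Y = 27.36 + 145.6 = 173 kN.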